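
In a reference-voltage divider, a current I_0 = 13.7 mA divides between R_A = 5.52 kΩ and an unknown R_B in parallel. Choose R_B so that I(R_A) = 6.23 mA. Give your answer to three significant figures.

In a two-way split, I_A/I_0 = R_B/(R_A + R_B).
With f = 0.4547, R_B = R_A · f/(1−f) = 5.52 × 0.8340 = 4.604 kΩ.

R_B ≈ 4.60 kΩ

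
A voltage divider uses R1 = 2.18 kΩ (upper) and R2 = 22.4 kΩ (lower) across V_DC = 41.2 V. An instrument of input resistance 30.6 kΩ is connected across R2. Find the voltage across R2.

V_out ≈ 35.3 V

R2 ‖ R_L = (22.4 × 30.6)/(22.4 + 30.6) = 12.93 kΩ.
Now apply the divider: V_out = 41.2 × 0.8558 = 35.26 V.
(Unloaded it would be 37.5 V; the load pulls it down.)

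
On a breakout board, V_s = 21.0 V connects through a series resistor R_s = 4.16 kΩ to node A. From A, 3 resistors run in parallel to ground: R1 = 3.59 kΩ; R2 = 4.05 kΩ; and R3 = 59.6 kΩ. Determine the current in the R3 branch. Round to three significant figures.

Parallel bank: R_p = 1/(1/3.59 + 1/4.05 + 1/59.6) = 1.844 kΩ.
Node voltage V_A = V_s · R_p/(R_s + R_p) = 21.0 × 0.3072 = 6.450 V.
Branch current I = V_A/R3 = 6.450/59.6 = 0.1082 mA.

I ≈ 0.108 mA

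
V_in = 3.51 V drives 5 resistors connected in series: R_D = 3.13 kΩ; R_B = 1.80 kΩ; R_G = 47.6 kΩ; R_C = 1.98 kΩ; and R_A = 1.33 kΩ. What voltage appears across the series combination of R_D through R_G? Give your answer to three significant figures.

V ≈ 3.30 V

Total series resistance ΣR = 3.13 + 1.80 + 47.6 + 1.98 + 1.33 = 55.84 kΩ.
R_{R_D..R_G} = 3.13 + 1.80 + 47.6 = 52.53 kΩ.
Voltage divider: V = V_in · (52.53 / 55.84) = 3.51 × 0.9407 = 3.302 V.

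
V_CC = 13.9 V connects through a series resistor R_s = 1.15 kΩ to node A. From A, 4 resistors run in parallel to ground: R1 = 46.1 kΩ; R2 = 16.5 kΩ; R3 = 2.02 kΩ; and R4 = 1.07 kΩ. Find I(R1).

I ≈ 0.110 mA

Parallel bank: R_p = 1/(1/46.1 + 1/16.5 + 1/2.02 + 1/1.07) = 0.6614 kΩ.
V_A = 13.9 × 0.6614/1.811 = 5.075 V.
I(R1) = V_A / R1 = 5.075/46.1 = 0.1101 mA.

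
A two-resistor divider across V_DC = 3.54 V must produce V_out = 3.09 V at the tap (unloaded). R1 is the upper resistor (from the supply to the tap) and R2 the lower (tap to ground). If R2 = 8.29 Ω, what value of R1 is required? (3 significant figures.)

The divider ratio is R2/(R1+R2) = 3.09/3.54 = 0.8729.
Rearranging, R1 = R2·(1−k)/k = 8.29 × 0.1456 = 1.207 Ω.

R1 ≈ 1.21 Ω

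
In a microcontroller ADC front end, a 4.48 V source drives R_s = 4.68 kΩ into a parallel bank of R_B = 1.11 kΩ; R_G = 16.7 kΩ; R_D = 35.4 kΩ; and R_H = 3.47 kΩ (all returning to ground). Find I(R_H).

I ≈ 0.185 mA

Parallel bank: R_p = 1/(1/1.11 + 1/16.7 + 1/35.4 + 1/3.47) = 0.7830 kΩ.
V_A = 4.48 × 0.7830/5.463 = 0.6421 V.
Branch current I = V_A/R_H = 0.6421/3.47 = 0.1850 mA.
(Equivalently: I_total = 0.8201 mA, then current-divider fraction G_k/ΣG = 0.2256.)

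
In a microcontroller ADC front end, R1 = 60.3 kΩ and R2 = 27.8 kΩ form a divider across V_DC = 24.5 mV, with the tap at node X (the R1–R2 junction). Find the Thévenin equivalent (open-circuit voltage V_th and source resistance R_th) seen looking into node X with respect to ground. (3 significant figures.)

V_th ≈ 7.73 mV, R_th ≈ 19.0 kΩ

V_th is the unloaded tap voltage: V_DC · R2/(R1+R2) = 24.5 × 0.3156 = 7.731 mV.
Looking into X with the source shorted: R_th = R1·R2/(R1+R2) = 60.30 × 27.8/88.10 = 19.03 kΩ.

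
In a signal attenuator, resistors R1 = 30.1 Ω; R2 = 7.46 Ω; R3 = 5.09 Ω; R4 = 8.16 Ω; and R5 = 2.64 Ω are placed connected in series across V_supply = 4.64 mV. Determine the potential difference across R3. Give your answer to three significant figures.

V ≈ 0.442 mV

Series total: ΣR = 30.1 + 7.46 + 5.09 + 8.16 + 2.64 = 53.45 Ω.
V = V_supply · R/ΣR = 4.64 × 0.09523 = 0.4419 mV.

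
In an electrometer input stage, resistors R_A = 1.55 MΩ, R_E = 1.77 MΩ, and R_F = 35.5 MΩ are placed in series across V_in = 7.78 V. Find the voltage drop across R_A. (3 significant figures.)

ΣR = 1.55 + 1.77 + 35.5 = 38.82 MΩ.
By the voltage-divider rule, V = 7.78 × 1.550/38.82 = 0.3106 V.

V ≈ 0.311 V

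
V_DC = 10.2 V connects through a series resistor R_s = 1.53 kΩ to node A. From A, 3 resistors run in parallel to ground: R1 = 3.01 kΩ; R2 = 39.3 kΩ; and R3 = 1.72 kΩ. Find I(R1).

Parallel bank: R_p = 1/(1/3.01 + 1/39.3 + 1/1.72) = 1.065 kΩ.
V_A by voltage divider: V_A = 10.2 × 1.065/(1.53 + 1.065) = 4.186 V.
Branch current I = V_A/R1 = 4.186/3.01 = 1.391 mA.

I ≈ 1.39 mA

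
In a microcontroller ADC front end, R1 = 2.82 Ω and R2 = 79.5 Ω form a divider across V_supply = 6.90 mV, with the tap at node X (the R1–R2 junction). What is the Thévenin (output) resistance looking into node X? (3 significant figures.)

R_th ≈ 2.72 Ω

Zeroing V_supply shorts the top of R1 to ground, so R_th = R1 ‖ R2 = 2.723 Ω.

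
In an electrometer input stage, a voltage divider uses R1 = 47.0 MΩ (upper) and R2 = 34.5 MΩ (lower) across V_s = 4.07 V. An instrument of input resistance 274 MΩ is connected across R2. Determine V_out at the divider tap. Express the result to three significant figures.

The load sits in parallel with R2, giving an effective lower resistance R2' = R2·R_L/(R2+R_L) = 30.64 MΩ.
Voltage divider with the loaded lower leg: V_out = 4.07 × 30.64/(47.0 + 30.64) = 4.07 × 0.3947 = 1.606 V.
(Unloaded it would be 1.72 V; the load pulls it down.)

V_out ≈ 1.61 V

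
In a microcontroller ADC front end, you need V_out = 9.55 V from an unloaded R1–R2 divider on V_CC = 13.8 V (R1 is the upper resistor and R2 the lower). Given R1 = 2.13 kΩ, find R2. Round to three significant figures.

V_out/V_CC = R2/(R1+R2) = 0.6920.
Rearranging, R2 = R1·k/(1−k) = 2.13 × 2.247 = 4.786 kΩ.

R2 ≈ 4.79 kΩ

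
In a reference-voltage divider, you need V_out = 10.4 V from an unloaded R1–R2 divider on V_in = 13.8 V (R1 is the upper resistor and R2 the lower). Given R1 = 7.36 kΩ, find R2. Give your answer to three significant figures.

Required fraction k = V_out/V_in = 0.7536.
So R2 = R1 · V_out/(V_in − V_out) = 7.36 × 10.4/(13.8 − 10.4) = 7.36 × 3.059 = 22.51 kΩ.

R2 ≈ 22.5 kΩ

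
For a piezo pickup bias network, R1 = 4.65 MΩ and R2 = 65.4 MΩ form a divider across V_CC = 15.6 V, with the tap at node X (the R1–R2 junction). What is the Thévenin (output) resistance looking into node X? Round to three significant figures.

R_th ≈ 4.34 MΩ

Looking into X with the source shorted: R_th = R1·R2/(R1+R2) = 4.650 × 65.4/70.05 = 4.341 MΩ.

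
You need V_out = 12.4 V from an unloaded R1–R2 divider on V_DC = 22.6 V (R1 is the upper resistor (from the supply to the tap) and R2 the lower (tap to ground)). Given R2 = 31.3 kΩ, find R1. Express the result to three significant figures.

Required fraction k = V_out/V_DC = 0.5487.
So R1 = R2 · (V_DC/V_out − 1) = 31.3 × (22.6/12.4 − 1) = 31.3 × 0.8226 = 25.75 kΩ.

R1 ≈ 25.7 kΩ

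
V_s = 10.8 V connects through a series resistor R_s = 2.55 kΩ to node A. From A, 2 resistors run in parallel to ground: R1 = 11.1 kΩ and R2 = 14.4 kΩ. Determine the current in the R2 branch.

I ≈ 0.533 mA

Equivalent of the parallel group: R_p = 6.268 kΩ.
V_A = 10.8 × 6.268/8.818 = 7.677 V.
Branch current I = V_A/R2 = 7.677/14.4 = 0.5331 mA.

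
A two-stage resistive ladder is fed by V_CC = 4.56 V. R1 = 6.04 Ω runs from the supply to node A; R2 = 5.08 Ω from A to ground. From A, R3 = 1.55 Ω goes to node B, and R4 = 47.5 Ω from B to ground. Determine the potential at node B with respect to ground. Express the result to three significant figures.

V_B ≈ 1.91 V

The second stage (R3 + R4 = 49.05 Ω) loads node A in parallel with R2.
R2 ‖ (R3+R4) = 4.603 Ω.
So V_A = 4.56 × 0.4325 = 1.972 V.
Then the unloaded second divider: V_B = V_A × R4/(R3+R4) = 1.972 × 0.9684 = 1.910 V.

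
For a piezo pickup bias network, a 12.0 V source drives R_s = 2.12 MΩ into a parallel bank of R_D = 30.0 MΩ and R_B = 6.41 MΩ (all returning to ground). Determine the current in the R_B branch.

I ≈ 1.34 µA

Parallel bank: R_p = 1/(1/30.0 + 1/6.41) = 5.282 MΩ.
V_A = 12.0 × 5.282/7.402 = 8.563 V.
I(R_B) = V_A / R_B = 8.563/6.41 = 1.336 µA.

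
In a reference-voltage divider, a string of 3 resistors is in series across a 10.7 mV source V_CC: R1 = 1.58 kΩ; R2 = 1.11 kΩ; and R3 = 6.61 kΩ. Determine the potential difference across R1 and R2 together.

V ≈ 3.09 mV

Series total: ΣR = 1.58 + 1.11 + 6.61 = 9.300 kΩ.
R_{R1..R2} = 1.58 + 1.11 = 2.690 kΩ.
Voltage divider: V = V_CC · (2.690 / 9.300) = 10.7 × 0.2892 = 3.095 mV.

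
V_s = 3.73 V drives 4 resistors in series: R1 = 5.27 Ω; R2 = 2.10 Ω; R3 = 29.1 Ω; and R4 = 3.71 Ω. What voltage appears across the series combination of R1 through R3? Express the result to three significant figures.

V ≈ 3.39 V

Series total: ΣR = 5.27 + 2.10 + 29.1 + 3.71 = 40.18 Ω.
R_{R1..R3} = 5.27 + 2.10 + 29.1 = 36.47 Ω.
Voltage divider: V = V_s · (36.47 / 40.18) = 3.73 × 0.9077 = 3.386 V.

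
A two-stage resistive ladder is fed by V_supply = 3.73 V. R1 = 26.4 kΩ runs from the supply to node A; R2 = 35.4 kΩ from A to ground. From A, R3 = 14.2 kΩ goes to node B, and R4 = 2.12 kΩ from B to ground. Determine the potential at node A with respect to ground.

The second stage (R3 + R4 = 16.32 kΩ) loads node A in parallel with R2.
R2 ‖ (R3+R4) = 11.17 kΩ.
So V_A = 3.73 × 0.2973 = 1.109 V.

V_A ≈ 1.11 V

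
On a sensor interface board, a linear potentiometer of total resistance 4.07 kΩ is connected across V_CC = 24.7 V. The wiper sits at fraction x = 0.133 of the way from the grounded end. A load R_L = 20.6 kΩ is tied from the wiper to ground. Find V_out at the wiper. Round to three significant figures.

Split the track: R_lower = x·R_p = 0.5413 kΩ, R_upper = (1−x)·R_p = 3.529 kΩ.
R_L loads the lower segment: effective lower R = 0.5275 kΩ.
Loaded-divider output: V_out = 24.7 × 0.1300 = 3.212 V.
(Unloaded: V_out = x·V_CC = 3.29 V.)

V_out ≈ 3.21 V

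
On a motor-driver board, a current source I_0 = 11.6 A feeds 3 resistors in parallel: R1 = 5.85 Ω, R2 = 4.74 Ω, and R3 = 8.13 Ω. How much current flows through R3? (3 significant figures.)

I ≈ 2.83 A

ΣG = 1/5.85 + 1/4.74 + 1/8.13 = 0.5049.
R3 takes the fraction G_k/ΣG = 0.1230/0.5049 = 0.2436, so I = 11.6 × 0.2436 = 2.826 A.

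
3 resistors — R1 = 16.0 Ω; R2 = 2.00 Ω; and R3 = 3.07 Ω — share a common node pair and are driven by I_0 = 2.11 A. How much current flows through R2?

I ≈ 1.19 A

Conductances: ΣG = 1/16.0 + 1/2.00 + 1/3.07 = 0.8882 (1/Ω).
By the current-divider rule, I = I_0 · G_k/ΣG = 2.11 × 0.5629 = 1.188 A.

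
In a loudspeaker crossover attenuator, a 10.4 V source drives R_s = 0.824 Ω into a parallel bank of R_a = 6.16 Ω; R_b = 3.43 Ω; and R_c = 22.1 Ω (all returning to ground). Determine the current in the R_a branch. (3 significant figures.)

I ≈ 1.20 A

Combine the parallel branches: R_p = (1/6.16 + 1/3.43 + 1/22.1)⁻¹ = 2.003 Ω.
V_A = 10.4 × 2.003/2.827 = 7.369 V.
Branch current I = V_A/R_a = 7.369/6.16 = 1.196 A.
(Equivalently: I_total = 3.678 A, then current-divider fraction G_k/ΣG = 0.3252.)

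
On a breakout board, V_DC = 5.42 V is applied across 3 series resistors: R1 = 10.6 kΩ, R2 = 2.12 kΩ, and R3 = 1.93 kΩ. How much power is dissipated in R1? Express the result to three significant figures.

P ≈ 1.45 mW

The common current is I = 5.42/14.65 = 0.3700 mA.
P = I²R = 0.1369 × 10.6 = 1.451 mW.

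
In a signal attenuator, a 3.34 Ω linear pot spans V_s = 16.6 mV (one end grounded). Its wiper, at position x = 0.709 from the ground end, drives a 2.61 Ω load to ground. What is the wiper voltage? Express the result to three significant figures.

V_out ≈ 9.31 mV

Lower segment x·R_p = 2.368 Ω; upper segment (1−x)·R_p = 0.9719 Ω.
(x·R_p) ‖ R_L = 1.242 Ω.
Then V_out = V_s · 1.242/(0.9719 + 1.242) = 9.311 mV.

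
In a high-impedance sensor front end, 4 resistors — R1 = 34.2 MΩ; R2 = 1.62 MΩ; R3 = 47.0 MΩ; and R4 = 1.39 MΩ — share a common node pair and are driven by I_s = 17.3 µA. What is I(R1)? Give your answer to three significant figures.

Total conductance ΣG = 1/34.2 + 1/1.62 + 1/47.0 + 1/1.39 = 1.387 (units of 1/MΩ).
Current divider: I(R1) = I_s · G_k/ΣG = 17.3 × (0.02924/1.387) = 17.3 × 0.02108 = 0.3646 µA.

I ≈ 0.365 µA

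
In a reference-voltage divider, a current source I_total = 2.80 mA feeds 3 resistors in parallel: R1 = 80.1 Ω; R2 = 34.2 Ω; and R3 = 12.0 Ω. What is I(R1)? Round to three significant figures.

I ≈ 0.280 mA

Conductances: ΣG = 1/80.1 + 1/34.2 + 1/12.0 = 0.1251 (1/Ω).
R1 takes the fraction G_k/ΣG = 0.01248/0.1251 = 0.09983, so I = 2.80 × 0.09983 = 0.2795 mA.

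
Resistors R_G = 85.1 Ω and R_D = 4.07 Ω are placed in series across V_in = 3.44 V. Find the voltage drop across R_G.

V ≈ 3.28 V

ΣR = 85.1 + 4.07 = 89.17 Ω.
V = V_in · R/ΣR = 3.44 × 0.9544 = 3.283 V.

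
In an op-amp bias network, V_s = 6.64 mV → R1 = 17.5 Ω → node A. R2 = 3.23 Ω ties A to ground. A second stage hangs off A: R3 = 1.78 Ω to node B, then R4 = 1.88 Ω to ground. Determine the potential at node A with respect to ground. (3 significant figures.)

Node A sees R2 in parallel with the series input of stage 2, R3 + R4 = 3.660 Ω.
Effective lower resistance at A: R2 ‖ 3.660 = 1.716 Ω.
First divider: V_A = V_s · 1.716/(17.5 + 1.716) = 0.5929 mV.

V_A ≈ 0.593 mV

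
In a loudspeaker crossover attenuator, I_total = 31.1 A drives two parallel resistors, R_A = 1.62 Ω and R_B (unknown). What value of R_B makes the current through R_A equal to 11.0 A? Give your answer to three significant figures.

R_B ≈ 0.887 Ω

Two-branch current divider: I_A = I_total · R_B/(R_A + R_B).
With f = 0.3537, R_B = R_A · f/(1−f) = 1.62 × 0.5473 = 0.8866 Ω.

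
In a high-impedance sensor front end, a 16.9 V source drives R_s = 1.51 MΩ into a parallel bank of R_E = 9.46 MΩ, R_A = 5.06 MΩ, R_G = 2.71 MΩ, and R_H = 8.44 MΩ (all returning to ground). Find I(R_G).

Combine the parallel branches: R_p = (1/9.46 + 1/5.06 + 1/2.71 + 1/8.44)⁻¹ = 1.265 MΩ.
V_A = 16.9 × 1.265/2.775 = 7.702 V.
I(R_G) = V_A / R_G = 7.702/2.71 = 2.842 µA.
(Check via current divider: I_total = 6.091 µA; share G_k/ΣG = 0.4666 → same result.)

I ≈ 2.84 µA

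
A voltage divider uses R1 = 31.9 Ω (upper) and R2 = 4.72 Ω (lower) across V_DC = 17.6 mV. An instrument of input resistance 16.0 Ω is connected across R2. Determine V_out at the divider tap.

R2 ‖ R_L = (4.72 × 16.0)/(4.72 + 16.0) = 3.645 Ω.
Voltage divider with the loaded lower leg: V_out = 17.6 × 3.645/(31.9 + 3.645) = 17.6 × 0.1025 = 1.805 mV.

V_out ≈ 1.80 mV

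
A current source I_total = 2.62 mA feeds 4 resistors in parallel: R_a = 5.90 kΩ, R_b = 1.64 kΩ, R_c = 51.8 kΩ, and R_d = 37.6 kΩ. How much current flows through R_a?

I ≈ 0.538 mA

Total conductance ΣG = 1/5.90 + 1/1.64 + 1/51.8 + 1/37.6 = 0.8251 (units of 1/kΩ).
Current divider: I(R_a) = I_total · G_k/ΣG = 2.62 × (0.1695/0.8251) = 2.62 × 0.2054 = 0.5382 mA.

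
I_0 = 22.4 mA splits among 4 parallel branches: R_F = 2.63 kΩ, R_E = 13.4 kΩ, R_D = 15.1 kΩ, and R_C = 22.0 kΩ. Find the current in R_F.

I ≈ 15.0 mA

Conductances: ΣG = 1/2.63 + 1/13.4 + 1/15.1 + 1/22.0 = 0.5665 (1/kΩ).
R_F takes the fraction G_k/ΣG = 0.3802/0.5665 = 0.6711, so I = 22.4 × 0.6711 = 15.03 mA.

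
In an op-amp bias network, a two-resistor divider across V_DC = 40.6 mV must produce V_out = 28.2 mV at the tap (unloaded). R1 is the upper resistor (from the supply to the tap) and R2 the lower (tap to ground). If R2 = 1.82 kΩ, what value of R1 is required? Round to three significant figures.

R1 ≈ 0.800 kΩ

The divider ratio is R2/(R1+R2) = 28.2/40.6 = 0.6946.
Rearranging, R1 = R2·(1−k)/k = 1.82 × 0.4397 = 0.8003 kΩ.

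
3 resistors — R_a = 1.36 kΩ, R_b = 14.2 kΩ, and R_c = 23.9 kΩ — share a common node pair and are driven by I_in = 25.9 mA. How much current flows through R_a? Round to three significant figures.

ΣG = 1/1.36 + 1/14.2 + 1/23.9 = 0.8476.
Current divider: I(R_a) = I_in · G_k/ΣG = 25.9 × (0.7353/0.8476) = 25.9 × 0.8675 = 22.47 mA.

I ≈ 22.5 mA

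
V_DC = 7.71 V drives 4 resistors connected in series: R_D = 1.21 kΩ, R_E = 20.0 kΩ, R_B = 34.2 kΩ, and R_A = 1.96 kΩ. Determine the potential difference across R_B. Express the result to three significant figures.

ΣR = 1.21 + 20.0 + 34.2 + 1.96 = 57.37 kΩ.
By the voltage-divider rule, V = 7.71 × 34.20/57.37 = 4.596 V.

V ≈ 4.60 V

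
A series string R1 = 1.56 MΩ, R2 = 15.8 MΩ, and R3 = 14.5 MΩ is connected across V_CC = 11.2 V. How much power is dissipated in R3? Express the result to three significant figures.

P ≈ 1.79 µW

ΣR = 31.86 MΩ → I = 11.2/31.86 = 0.3515 µA.
V(R3) = I·R = 5.097 V; P = V·I = 5.097 × 0.3515 = 1.792 µW.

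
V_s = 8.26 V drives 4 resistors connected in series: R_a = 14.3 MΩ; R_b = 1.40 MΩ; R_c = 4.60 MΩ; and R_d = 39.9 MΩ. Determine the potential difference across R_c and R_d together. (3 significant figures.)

ΣR = 14.3 + 1.40 + 4.60 + 39.9 = 60.20 MΩ.
R_{R_c..R_d} = 4.60 + 39.9 = 44.50 MΩ.
V = V_s · R/ΣR = 8.26 × 0.7392 = 6.106 V.

V ≈ 6.11 V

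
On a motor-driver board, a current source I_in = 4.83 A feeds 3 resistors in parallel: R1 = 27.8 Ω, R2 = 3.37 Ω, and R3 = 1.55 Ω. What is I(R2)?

Conductances: ΣG = 1/27.8 + 1/3.37 + 1/1.55 = 0.9779 (1/Ω).
Current divider: I(R2) = I_in · G_k/ΣG = 4.83 × (0.2967/0.9779) = 4.83 × 0.3035 = 1.466 A.

I ≈ 1.47 A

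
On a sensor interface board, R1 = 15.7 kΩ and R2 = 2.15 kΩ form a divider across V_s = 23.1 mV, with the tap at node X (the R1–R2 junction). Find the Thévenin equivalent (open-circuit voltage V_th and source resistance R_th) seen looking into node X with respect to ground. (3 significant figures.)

V_th ≈ 2.78 mV, R_th ≈ 1.89 kΩ

Open-circuit (no load on X): V_th = V_s · R2/(R1 + R2) = 23.1 × 2.15/(15.70 + 2.15) = 2.782 mV.
Zeroing V_s shorts the top of R1 to ground, so R_th = R1 ‖ R2 = 1.891 kΩ.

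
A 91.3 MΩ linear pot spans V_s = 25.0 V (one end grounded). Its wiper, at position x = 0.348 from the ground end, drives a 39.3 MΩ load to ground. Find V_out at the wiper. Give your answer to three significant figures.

Split the track: R_lower = x·R_p = 31.77 MΩ, R_upper = (1−x)·R_p = 59.53 MΩ.
Lower segment in parallel with the load: 31.77 ‖ 39.3 = 17.57 MΩ.
Loaded-divider output: V_out = 25.0 × 0.2279 = 5.697 V.

V_out ≈ 5.70 V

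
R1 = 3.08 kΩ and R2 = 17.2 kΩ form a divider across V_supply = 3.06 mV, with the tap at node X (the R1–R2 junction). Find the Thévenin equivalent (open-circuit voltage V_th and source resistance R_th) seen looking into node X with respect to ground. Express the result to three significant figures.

Open-circuit (no load on X): V_th = V_supply · R2/(R1 + R2) = 3.06 × 17.2/(3.080 + 17.2) = 2.595 mV.
With V_supply suppressed (replaced by a short), R_th = R1 ‖ R2 = (3.080 × 17.2)/(3.080 + 17.2) = 2.612 kΩ.

V_th ≈ 2.60 mV, R_th ≈ 2.61 kΩ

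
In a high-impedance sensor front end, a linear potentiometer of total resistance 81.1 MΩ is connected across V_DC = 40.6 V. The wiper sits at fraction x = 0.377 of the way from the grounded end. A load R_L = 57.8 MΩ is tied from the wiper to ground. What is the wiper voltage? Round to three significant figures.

Split the track: R_lower = x·R_p = 30.57 MΩ, R_upper = (1−x)·R_p = 50.53 MΩ.
(x·R_p) ‖ R_L = 20.00 MΩ.
V_out = 40.6 × 20.00/(50.53 + 20.00) = 11.51 V.
(Unloaded: V_out = x·V_DC = 15.3 V.)

V_out ≈ 11.5 V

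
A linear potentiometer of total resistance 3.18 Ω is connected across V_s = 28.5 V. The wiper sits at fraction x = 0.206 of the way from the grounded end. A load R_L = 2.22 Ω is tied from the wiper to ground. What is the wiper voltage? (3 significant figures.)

V_out ≈ 4.76 V

The pot divides into 2.525 Ω above the wiper and 0.6551 Ω below.
Lower segment in parallel with the load: 0.6551 ‖ 2.22 = 0.5058 Ω.
Loaded-divider output: V_out = 28.5 × 0.1669 = 4.757 V.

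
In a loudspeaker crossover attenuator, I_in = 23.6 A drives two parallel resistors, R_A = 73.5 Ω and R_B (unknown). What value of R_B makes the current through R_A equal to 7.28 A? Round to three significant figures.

The fraction through R_A equals R_B/(R_A+R_B).
7.28/23.6 = R_B/(R_A + R_B) → R_B = R_A · (0.3085)/(1 − 0.3085) = 73.5 × 0.4461 = 32.79 Ω.

R_B ≈ 32.8 Ω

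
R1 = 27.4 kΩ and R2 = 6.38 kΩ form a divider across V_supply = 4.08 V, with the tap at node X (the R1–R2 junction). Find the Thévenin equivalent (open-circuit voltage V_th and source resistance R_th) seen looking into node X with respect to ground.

V_th ≈ 0.771 V, R_th ≈ 5.18 kΩ

With X open, the divider is unloaded: V_th = 4.08 × 6.38/33.78 = 0.7706 V.
Looking into X with the source shorted: R_th = R1·R2/(R1+R2) = 27.40 × 6.38/33.78 = 5.175 kΩ.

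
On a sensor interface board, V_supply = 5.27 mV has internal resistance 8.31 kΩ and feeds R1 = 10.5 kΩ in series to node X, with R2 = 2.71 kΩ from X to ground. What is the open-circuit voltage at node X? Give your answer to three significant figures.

V_th ≈ 0.664 mV

R1' = 8.31 + 10.5 = 18.81 kΩ (source resistance + R1).
V_th is the unloaded tap voltage: V_supply · R2/(R1'+R2) = 5.27 × 0.1259 = 0.6636 mV.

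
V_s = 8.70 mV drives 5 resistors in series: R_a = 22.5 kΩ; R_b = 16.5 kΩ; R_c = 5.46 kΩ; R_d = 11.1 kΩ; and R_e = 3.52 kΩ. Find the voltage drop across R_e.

Series total: ΣR = 22.5 + 16.5 + 5.46 + 11.1 + 3.52 = 59.08 kΩ.
V = V_s · R/ΣR = 8.70 × 0.05958 = 0.5183 mV.

V ≈ 0.518 mV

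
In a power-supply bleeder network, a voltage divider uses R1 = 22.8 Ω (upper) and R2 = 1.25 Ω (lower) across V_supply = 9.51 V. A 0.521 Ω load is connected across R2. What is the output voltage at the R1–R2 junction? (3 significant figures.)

First combine the lower leg with the load: R2 ‖ R_L = 0.3677 Ω.
Now apply the divider: V_out = 9.51 × 0.01587 = 0.1509 V.
(Unloaded it would be 0.494 V; the load pulls it down.)

V_out ≈ 0.151 V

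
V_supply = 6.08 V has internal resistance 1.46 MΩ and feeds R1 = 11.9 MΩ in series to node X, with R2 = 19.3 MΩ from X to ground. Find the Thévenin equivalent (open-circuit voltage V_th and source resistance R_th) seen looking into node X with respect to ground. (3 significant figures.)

V_th ≈ 3.59 V, R_th ≈ 7.89 MΩ

R1' = 1.46 + 11.9 = 13.36 MΩ (source resistance + R1).
Open-circuit (no load on X): V_th = V_supply · R2/(R1' + R2) = 6.08 × 19.3/(13.36 + 19.3) = 3.593 V.
Zeroing V_supply shorts the top of R1' to ground, so R_th = R1' ‖ R2 = 7.895 MΩ.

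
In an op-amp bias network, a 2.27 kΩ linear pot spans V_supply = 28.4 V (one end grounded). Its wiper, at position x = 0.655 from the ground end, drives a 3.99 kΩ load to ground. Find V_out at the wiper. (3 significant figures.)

Lower segment x·R_p = 1.487 kΩ; upper segment (1−x)·R_p = 0.7831 kΩ.
Lower segment in parallel with the load: 1.487 ‖ 3.99 = 1.083 kΩ.
Then V_out = V_supply · 1.083/(0.7831 + 1.083) = 16.48 V.
(Unloaded: V_out = x·V_supply = 18.6 V.)

V_out ≈ 16.5 V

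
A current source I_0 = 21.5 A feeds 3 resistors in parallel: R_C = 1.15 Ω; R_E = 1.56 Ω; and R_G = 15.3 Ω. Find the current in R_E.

I ≈ 8.75 A

Total conductance ΣG = 1/1.15 + 1/1.56 + 1/15.3 = 1.576 (units of 1/Ω).
By the current-divider rule, I = I_0 · G_k/ΣG = 21.5 × 0.4068 = 8.745 A.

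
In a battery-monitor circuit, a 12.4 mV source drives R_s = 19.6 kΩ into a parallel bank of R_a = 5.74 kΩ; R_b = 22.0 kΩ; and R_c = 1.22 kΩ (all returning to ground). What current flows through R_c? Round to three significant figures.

Parallel bank: R_p = 1/(1/5.74 + 1/22.0 + 1/1.22) = 0.9621 kΩ.
V_A = 12.4 × 0.9621/20.56 = 0.5802 mV.
Branch current I = V_A/R_c = 0.5802/1.22 = 0.4756 µA.

I ≈ 0.476 µA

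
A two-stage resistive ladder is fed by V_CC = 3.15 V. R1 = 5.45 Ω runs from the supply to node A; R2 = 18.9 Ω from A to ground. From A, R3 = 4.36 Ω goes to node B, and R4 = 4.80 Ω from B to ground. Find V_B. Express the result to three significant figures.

V_B ≈ 0.876 V

Node A sees R2 in parallel with the series input of stage 2, R3 + R4 = 9.160 Ω.
Effective lower resistance at A: R2 ‖ 9.160 = 6.170 Ω.
So V_A = 3.15 × 0.5310 = 1.673 V.
Stage 2 is unloaded, so V_B = V_A · R4/(R3+R4) = 1.673 × 4.80/9.160 = 0.8765 V.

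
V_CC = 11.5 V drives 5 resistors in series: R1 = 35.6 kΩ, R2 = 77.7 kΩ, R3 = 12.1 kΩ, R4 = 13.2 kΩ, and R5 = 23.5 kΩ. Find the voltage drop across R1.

V ≈ 2.53 V

ΣR = 35.6 + 77.7 + 12.1 + 13.2 + 23.5 = 162.1 kΩ.
Voltage divider: V = V_CC · (35.60 / 162.1) = 11.5 × 0.2196 = 2.526 V.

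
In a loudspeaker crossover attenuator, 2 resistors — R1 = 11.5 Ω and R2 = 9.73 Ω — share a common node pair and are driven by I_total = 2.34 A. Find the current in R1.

I ≈ 1.07 A

For two parallel branches, I_k = I_total · (other R)/(sum of R).
I(R1) = 2.34 × 9.73/(11.5 + 9.73) = 2.34 × 0.4583 = 1.072 A.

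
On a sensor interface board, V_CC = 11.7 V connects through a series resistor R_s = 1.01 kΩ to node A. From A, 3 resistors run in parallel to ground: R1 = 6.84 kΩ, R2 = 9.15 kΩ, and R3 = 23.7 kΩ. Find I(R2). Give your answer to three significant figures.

Combine the parallel branches: R_p = (1/6.84 + 1/9.15 + 1/23.7)⁻¹ = 3.359 kΩ.
V_A = 11.7 × 3.359/4.369 = 8.995 V.
I(R2) = V_A / R2 = 8.995/9.15 = 0.9831 mA.

I ≈ 0.983 mA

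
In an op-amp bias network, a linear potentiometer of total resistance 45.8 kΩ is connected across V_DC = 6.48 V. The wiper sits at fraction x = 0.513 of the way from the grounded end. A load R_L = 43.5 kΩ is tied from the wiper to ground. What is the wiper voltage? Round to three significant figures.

V_out ≈ 2.63 V

Lower segment x·R_p = 23.50 kΩ; upper segment (1−x)·R_p = 22.30 kΩ.
R_L loads the lower segment: effective lower R = 15.26 kΩ.
Loaded-divider output: V_out = 6.48 × 0.4062 = 2.632 V.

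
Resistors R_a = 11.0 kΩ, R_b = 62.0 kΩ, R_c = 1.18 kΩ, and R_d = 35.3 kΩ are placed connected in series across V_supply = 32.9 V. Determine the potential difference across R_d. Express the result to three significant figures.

V ≈ 10.6 V

ΣR = 11.0 + 62.0 + 1.18 + 35.3 = 109.5 kΩ.
Voltage divider: V = V_supply · (35.30 / 109.5) = 32.9 × 0.3224 = 10.61 V.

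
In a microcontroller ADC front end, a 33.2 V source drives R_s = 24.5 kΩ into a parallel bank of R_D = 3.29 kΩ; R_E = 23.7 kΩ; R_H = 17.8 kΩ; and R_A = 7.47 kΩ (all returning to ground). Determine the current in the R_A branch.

Parallel bank: R_p = 1/(1/3.29 + 1/23.7 + 1/17.8 + 1/7.47) = 1.865 kΩ.
V_A by voltage divider: V_A = 33.2 × 1.865/(24.5 + 1.865) = 2.348 V.
Branch current I = V_A/R_A = 2.348/7.47 = 0.3144 mA.

I ≈ 0.314 mA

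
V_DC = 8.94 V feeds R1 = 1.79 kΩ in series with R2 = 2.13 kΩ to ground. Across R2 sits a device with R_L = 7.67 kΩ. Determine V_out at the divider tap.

First combine the lower leg with the load: R2 ‖ R_L = 1.667 kΩ.
Voltage divider with the loaded lower leg: V_out = 8.94 × 1.667/(1.79 + 1.667) = 8.94 × 0.4822 = 4.311 V.
(Unloaded it would be 4.86 V; the load pulls it down.)

V_out ≈ 4.31 V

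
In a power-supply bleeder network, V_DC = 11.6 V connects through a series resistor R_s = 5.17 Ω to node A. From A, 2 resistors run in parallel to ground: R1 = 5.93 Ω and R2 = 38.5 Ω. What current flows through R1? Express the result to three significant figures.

I ≈ 0.975 A

Combine the parallel branches: R_p = (1/5.93 + 1/38.5)⁻¹ = 5.139 Ω.
Node voltage V_A = V_DC · R_p/(R_s + R_p) = 11.6 × 0.4985 = 5.782 V.
Branch current I = V_A/R1 = 5.782/5.93 = 0.9751 A.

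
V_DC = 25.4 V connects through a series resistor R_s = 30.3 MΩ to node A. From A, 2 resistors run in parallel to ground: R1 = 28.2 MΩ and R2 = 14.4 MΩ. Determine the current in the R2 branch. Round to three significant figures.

Parallel bank: R_p = 1/(1/28.2 + 1/14.4) = 9.532 MΩ.
V_A by voltage divider: V_A = 25.4 × 9.532/(30.3 + 9.532) = 6.079 V.
Branch current I = V_A/R2 = 6.079/14.4 = 0.4221 µA.

I ≈ 0.422 µA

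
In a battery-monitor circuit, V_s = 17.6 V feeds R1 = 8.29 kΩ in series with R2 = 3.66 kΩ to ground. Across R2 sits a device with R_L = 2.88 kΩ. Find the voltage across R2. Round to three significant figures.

V_out ≈ 2.86 V

R2 ‖ R_L = (3.66 × 2.88)/(3.66 + 2.88) = 1.612 kΩ.
Now apply the divider: V_out = 17.6 × 0.1628 = 2.865 V.
(Unloaded it would be 5.39 V; the load pulls it down.)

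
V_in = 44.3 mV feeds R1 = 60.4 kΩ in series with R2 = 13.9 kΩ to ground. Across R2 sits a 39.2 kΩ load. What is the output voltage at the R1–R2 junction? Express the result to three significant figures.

V_out ≈ 6.43 mV

R2 ‖ R_L = (13.9 × 39.2)/(13.9 + 39.2) = 10.26 kΩ.
Voltage divider with the loaded lower leg: V_out = 44.3 × 10.26/(60.4 + 10.26) = 44.3 × 0.1452 = 6.433 mV.
(Unloaded it would be 8.29 mV; the load pulls it down.)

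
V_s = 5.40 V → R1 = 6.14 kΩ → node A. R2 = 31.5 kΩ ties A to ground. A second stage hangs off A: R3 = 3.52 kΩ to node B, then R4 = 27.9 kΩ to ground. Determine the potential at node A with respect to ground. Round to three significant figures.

Looking into the second stage from A: R3 + R4 = 31.42 kΩ appears in parallel with R2.
R2 ‖ (R3+R4) = 15.73 kΩ.
V_A = 5.40 × 15.73/(6.14 + 15.73) = 3.884 V.

V_A ≈ 3.88 V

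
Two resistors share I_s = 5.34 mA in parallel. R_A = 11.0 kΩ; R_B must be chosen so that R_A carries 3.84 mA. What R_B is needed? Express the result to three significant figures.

R_B ≈ 28.2 kΩ

Two-branch current divider: I_A = I_s · R_B/(R_A + R_B).
With f = 0.7191, R_B = R_A · f/(1−f) = 11.0 × 2.560 = 28.16 kΩ.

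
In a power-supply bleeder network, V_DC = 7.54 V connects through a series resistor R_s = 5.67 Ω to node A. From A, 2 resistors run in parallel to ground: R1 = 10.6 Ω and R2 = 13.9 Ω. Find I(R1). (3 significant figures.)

I ≈ 0.366 A

Parallel bank: R_p = 1/(1/10.6 + 1/13.9) = 6.014 Ω.
V_A by voltage divider: V_A = 7.54 × 6.014/(5.67 + 6.014) = 3.881 V.
Branch current I = V_A/R1 = 3.881/10.6 = 0.3661 A.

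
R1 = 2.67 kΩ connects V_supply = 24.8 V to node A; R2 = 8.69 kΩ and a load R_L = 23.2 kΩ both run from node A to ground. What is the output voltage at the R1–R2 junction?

R2 ‖ R_L = (8.69 × 23.2)/(8.69 + 23.2) = 6.322 kΩ.
Now apply the divider: V_out = 24.8 × 0.7031 = 17.44 V.

V_out ≈ 17.4 V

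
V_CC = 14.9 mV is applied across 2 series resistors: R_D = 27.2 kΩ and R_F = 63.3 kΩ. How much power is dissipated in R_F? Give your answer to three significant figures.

Series current I = V_CC/ΣR = 14.9/90.50 = 0.1646 µA.
V(R_F) = I·R = 10.42 mV; P = V·I = 10.42 × 0.1646 = 1.716 nW.

P ≈ 1.72 nW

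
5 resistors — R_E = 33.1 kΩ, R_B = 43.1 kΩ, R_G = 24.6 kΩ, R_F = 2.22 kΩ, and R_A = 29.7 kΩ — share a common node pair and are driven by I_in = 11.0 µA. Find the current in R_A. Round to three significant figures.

I ≈ 0.641 µA

Conductances: ΣG = 1/33.1 + 1/43.1 + 1/24.6 + 1/2.22 + 1/29.7 = 0.5782 (1/kΩ).
R_A takes the fraction G_k/ΣG = 0.03367/0.5782 = 0.05823, so I = 11.0 × 0.05823 = 0.6406 µA.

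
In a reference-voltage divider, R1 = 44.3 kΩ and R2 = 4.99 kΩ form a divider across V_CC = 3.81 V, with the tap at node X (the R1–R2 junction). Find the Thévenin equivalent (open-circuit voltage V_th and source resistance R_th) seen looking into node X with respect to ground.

V_th is the unloaded tap voltage: V_CC · R2/(R1+R2) = 3.81 × 0.1012 = 0.3857 V.
With V_CC suppressed (replaced by a short), R_th = R1 ‖ R2 = (44.30 × 4.99)/(44.30 + 4.99) = 4.485 kΩ.

V_th ≈ 0.386 V, R_th ≈ 4.48 kΩ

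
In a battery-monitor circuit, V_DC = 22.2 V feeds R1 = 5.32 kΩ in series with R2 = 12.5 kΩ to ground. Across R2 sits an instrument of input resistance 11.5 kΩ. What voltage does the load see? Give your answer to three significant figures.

V_out ≈ 11.8 V

The load sits in parallel with R2, giving an effective lower resistance R2' = R2·R_L/(R2+R_L) = 5.990 kΩ.
Then V_out = V_DC · R2'/(R1 + R2') = 22.2 × 5.990/11.31 = 11.76 V.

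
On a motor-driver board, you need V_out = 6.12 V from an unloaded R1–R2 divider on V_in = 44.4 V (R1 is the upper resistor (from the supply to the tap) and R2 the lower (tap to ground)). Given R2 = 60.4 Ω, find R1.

V_out/V_in = R2/(R1+R2) = 0.1378.
So R1 = R2 · (V_in/V_out − 1) = 60.4 × (44.4/6.12 − 1) = 60.4 × 6.255 = 377.8 Ω.

R1 ≈ 378 Ω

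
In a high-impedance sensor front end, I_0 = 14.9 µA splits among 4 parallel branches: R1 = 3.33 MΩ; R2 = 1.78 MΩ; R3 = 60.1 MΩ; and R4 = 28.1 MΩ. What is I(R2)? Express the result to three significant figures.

Total conductance ΣG = 1/3.33 + 1/1.78 + 1/60.1 + 1/28.1 = 0.9143 (units of 1/MΩ).
By the current-divider rule, I = I_0 · G_k/ΣG = 14.9 × 0.6144 = 9.155 µA.

I ≈ 9.16 µA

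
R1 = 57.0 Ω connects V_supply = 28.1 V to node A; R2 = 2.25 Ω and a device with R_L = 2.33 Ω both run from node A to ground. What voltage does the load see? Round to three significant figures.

The load sits in parallel with R2, giving an effective lower resistance R2' = R2·R_L/(R2+R_L) = 1.145 Ω.
Voltage divider with the loaded lower leg: V_out = 28.1 × 1.145/(57.0 + 1.145) = 28.1 × 0.01969 = 0.5532 V.

V_out ≈ 0.553 V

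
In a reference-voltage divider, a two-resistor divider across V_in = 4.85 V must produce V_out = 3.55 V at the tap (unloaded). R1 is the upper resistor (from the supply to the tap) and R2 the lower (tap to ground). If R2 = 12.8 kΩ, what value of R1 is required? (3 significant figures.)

R1 ≈ 4.69 kΩ

V_out/V_in = R2/(R1+R2) = 0.7320.
Rearranging, R1 = R2·(1−k)/k = 12.8 × 0.3662 = 4.687 kΩ.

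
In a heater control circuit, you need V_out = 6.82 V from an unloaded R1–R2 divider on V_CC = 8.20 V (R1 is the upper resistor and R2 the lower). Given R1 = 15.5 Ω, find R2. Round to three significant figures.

R2 ≈ 76.6 Ω

Required fraction k = V_out/V_CC = 0.8317.
So R2 = R1 · V_out/(V_CC − V_out) = 15.5 × 6.82/(8.20 − 6.82) = 15.5 × 4.942 = 76.60 Ω.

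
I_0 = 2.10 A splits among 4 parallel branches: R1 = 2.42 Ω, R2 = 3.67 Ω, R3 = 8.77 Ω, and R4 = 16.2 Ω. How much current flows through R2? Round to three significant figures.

Conductances: ΣG = 1/2.42 + 1/3.67 + 1/8.77 + 1/16.2 = 0.8615 (1/Ω).
Current divider: I(R2) = I_0 · G_k/ΣG = 2.10 × (0.2725/0.8615) = 2.10 × 0.3163 = 0.6642 A.

I ≈ 0.664 A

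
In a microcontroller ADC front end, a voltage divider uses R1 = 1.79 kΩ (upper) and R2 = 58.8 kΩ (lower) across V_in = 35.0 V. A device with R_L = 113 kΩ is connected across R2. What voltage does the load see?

First combine the lower leg with the load: R2 ‖ R_L = 38.68 kΩ.
Voltage divider with the loaded lower leg: V_out = 35.0 × 38.68/(1.79 + 38.68) = 35.0 × 0.9558 = 33.45 V.

V_out ≈ 33.5 V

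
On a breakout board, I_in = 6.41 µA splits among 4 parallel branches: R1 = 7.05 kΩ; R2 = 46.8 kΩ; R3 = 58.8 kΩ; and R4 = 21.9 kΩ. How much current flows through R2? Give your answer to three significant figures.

I ≈ 0.606 µA

Total conductance ΣG = 1/7.05 + 1/46.8 + 1/58.8 + 1/21.9 = 0.2259 (units of 1/kΩ).
R2 takes the fraction G_k/ΣG = 0.02137/0.2259 = 0.09460, so I = 6.41 × 0.09460 = 0.6064 µA.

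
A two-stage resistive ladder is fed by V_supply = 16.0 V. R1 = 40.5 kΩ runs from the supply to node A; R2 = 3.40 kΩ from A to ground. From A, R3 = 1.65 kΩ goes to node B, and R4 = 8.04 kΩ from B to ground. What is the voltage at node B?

Node A sees R2 in parallel with the series input of stage 2, R3 + R4 = 9.690 kΩ.
R2 ‖ (R3+R4) = 2.517 kΩ.
V_A = 16.0 × 2.517/(40.5 + 2.517) = 0.9361 V.
Then the unloaded second divider: V_B = V_A × R4/(R3+R4) = 0.9361 × 0.8297 = 0.7767 V.

V_B ≈ 0.777 V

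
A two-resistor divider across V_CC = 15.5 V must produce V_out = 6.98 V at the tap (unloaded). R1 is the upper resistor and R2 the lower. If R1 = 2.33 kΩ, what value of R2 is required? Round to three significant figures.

V_out/V_CC = R2/(R1+R2) = 0.4503.
So R2 = R1 · V_out/(V_CC − V_out) = 2.33 × 6.98/(15.5 − 6.98) = 2.33 × 0.8192 = 1.909 kΩ.

R2 ≈ 1.91 kΩ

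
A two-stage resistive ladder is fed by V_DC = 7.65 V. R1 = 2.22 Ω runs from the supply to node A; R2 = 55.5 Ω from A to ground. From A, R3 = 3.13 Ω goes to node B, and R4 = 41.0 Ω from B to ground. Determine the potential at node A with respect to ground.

V_A ≈ 7.02 V

Node A sees R2 in parallel with the series input of stage 2, R3 + R4 = 44.13 Ω.
R2 ‖ (R3+R4) = 24.58 Ω.
So V_A = 7.65 × 0.9172 = 7.016 V.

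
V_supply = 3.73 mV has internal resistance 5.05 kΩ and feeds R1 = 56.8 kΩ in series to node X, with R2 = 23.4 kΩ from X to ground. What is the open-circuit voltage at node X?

V_th ≈ 1.02 mV

R1' = 5.05 + 56.8 = 61.85 kΩ (source resistance + R1).
V_th is the unloaded tap voltage: V_supply · R2/(R1'+R2) = 3.73 × 0.2745 = 1.024 mV.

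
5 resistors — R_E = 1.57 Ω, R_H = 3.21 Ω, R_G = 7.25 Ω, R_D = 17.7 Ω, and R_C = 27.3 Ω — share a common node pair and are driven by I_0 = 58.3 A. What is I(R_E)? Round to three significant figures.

I ≈ 31.5 A

Total conductance ΣG = 1/1.57 + 1/3.21 + 1/7.25 + 1/17.7 + 1/27.3 = 1.180 (units of 1/Ω).
R_E takes the fraction G_k/ΣG = 0.6369/1.180 = 0.5400, so I = 58.3 × 0.5400 = 31.48 A.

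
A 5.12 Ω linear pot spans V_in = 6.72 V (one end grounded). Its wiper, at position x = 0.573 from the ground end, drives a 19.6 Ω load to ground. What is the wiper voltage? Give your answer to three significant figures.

V_out ≈ 3.62 V

Lower segment x·R_p = 2.934 Ω; upper segment (1−x)·R_p = 2.186 Ω.
R_L loads the lower segment: effective lower R = 2.552 Ω.
Then V_out = V_in · 2.552/(2.186 + 2.552) = 3.619 V.
(Unloaded: V_out = x·V_in = 3.85 V.)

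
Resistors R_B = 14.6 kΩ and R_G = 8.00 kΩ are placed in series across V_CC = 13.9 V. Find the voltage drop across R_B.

V ≈ 8.98 V

ΣR = 14.6 + 8.00 = 22.60 kΩ.
Voltage divider: V = V_CC · (14.60 / 22.60) = 13.9 × 0.6460 = 8.980 V.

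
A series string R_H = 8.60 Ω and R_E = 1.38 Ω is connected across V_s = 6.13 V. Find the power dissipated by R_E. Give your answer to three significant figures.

P ≈ 0.521 W

The common current is I = 6.13/9.980 = 0.6142 A.
P = I²R = 0.3773 × 1.38 = 0.5206 W.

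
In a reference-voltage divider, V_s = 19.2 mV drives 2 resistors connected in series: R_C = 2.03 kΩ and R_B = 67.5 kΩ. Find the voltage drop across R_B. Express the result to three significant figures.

V ≈ 18.6 mV

Total series resistance ΣR = 2.03 + 67.5 = 69.53 kΩ.
By the voltage-divider rule, V = 19.2 × 67.50/69.53 = 18.64 mV.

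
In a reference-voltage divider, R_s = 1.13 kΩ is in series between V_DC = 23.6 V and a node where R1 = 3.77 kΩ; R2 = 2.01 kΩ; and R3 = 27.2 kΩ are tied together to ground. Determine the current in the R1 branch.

Equivalent of the parallel group: R_p = 1.251 kΩ.
V_A by voltage divider: V_A = 23.6 × 1.251/(1.13 + 1.251) = 12.40 V.
I(R1) = V_A / R1 = 12.40/3.77 = 3.289 mA.
(Equivalently: I_total = 9.913 mA, then current-divider fraction G_k/ΣG = 0.3318.)

I ≈ 3.29 mA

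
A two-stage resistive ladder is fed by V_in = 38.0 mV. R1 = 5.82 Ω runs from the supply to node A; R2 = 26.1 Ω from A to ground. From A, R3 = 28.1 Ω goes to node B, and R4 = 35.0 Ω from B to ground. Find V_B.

V_B ≈ 16.0 mV

Node A sees R2 in parallel with the series input of stage 2, R3 + R4 = 63.10 Ω.
Effective lower resistance at A: R2 ‖ 63.10 = 18.46 Ω.
V_A = 38.0 × 18.46/(5.82 + 18.46) = 28.89 mV.
Stage 2 is unloaded, so V_B = V_A · R4/(R3+R4) = 28.89 × 35.0/63.10 = 16.03 mV.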